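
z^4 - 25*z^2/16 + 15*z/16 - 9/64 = (z - 3/4)*(z - 1/2)*(z - 1/4)*(z + 3/2)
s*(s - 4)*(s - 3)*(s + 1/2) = s^4 - 13*s^3/2 + 17*s^2/2 + 6*s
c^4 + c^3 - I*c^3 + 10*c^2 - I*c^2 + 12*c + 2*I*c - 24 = (c - 1)*(c + 2)*(c - 4*I)*(c + 3*I)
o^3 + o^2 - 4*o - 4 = (o - 2)*(o + 1)*(o + 2)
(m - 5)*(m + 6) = m^2 + m - 30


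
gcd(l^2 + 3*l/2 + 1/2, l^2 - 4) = 1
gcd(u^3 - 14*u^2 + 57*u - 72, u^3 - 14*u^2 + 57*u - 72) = u^3 - 14*u^2 + 57*u - 72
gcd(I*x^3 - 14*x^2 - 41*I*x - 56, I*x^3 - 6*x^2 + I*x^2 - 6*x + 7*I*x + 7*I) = x^2 + 6*I*x + 7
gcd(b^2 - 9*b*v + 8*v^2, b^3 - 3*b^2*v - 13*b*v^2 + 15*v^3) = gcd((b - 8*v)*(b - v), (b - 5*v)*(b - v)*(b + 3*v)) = -b + v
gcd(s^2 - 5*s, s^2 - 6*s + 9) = 1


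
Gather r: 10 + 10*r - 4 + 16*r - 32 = 26*r - 26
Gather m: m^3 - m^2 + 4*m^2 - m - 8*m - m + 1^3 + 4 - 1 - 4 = m^3 + 3*m^2 - 10*m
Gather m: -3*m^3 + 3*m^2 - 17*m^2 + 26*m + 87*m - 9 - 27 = -3*m^3 - 14*m^2 + 113*m - 36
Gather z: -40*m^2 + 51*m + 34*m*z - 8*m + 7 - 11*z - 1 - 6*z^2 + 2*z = -40*m^2 + 43*m - 6*z^2 + z*(34*m - 9) + 6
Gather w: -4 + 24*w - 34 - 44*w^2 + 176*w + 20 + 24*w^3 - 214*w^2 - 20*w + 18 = 24*w^3 - 258*w^2 + 180*w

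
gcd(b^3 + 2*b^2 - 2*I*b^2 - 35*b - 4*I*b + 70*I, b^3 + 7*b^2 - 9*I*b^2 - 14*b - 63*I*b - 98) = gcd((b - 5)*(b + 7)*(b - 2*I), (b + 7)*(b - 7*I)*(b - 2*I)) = b^2 + b*(7 - 2*I) - 14*I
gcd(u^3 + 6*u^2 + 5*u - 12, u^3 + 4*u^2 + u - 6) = u^2 + 2*u - 3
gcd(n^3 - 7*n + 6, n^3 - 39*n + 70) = n - 2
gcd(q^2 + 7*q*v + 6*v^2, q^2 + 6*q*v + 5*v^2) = q + v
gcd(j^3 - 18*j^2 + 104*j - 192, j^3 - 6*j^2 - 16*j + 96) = j^2 - 10*j + 24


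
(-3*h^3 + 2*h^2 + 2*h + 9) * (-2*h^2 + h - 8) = 6*h^5 - 7*h^4 + 22*h^3 - 32*h^2 - 7*h - 72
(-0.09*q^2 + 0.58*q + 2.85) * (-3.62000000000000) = 0.3258*q^2 - 2.0996*q - 10.317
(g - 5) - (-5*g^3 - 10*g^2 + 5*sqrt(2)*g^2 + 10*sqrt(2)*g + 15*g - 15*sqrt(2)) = 5*g^3 - 5*sqrt(2)*g^2 + 10*g^2 - 10*sqrt(2)*g - 14*g - 5 + 15*sqrt(2)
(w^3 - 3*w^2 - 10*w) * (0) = 0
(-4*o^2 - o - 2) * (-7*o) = 28*o^3 + 7*o^2 + 14*o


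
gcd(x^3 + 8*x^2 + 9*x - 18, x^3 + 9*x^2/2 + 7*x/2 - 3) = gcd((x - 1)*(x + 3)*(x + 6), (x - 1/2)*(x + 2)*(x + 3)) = x + 3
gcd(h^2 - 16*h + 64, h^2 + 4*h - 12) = 1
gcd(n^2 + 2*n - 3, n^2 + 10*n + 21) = n + 3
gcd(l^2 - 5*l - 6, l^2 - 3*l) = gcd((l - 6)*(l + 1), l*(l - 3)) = 1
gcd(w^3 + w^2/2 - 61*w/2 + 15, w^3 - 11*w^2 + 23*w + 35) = w - 5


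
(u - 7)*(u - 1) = u^2 - 8*u + 7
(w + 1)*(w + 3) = w^2 + 4*w + 3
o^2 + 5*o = o*(o + 5)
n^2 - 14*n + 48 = (n - 8)*(n - 6)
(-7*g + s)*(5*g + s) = -35*g^2 - 2*g*s + s^2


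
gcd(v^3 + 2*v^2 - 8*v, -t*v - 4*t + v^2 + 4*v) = v + 4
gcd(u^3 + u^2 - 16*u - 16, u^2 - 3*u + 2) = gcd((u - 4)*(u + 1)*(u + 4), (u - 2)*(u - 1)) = 1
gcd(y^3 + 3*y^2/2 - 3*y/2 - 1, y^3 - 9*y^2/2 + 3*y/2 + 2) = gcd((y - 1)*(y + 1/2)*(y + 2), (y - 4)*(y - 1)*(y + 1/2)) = y^2 - y/2 - 1/2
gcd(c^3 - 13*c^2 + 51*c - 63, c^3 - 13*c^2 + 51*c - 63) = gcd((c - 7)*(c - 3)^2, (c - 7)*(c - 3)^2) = c^3 - 13*c^2 + 51*c - 63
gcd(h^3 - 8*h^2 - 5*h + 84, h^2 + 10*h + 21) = h + 3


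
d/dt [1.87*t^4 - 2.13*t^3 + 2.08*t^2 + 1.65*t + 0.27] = 7.48*t^3 - 6.39*t^2 + 4.16*t + 1.65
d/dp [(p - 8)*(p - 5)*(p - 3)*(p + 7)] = 4*p^3 - 27*p^2 - 66*p + 433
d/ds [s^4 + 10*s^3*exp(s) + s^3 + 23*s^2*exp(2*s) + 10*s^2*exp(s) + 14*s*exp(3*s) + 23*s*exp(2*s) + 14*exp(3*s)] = 10*s^3*exp(s) + 4*s^3 + 46*s^2*exp(2*s) + 40*s^2*exp(s) + 3*s^2 + 42*s*exp(3*s) + 92*s*exp(2*s) + 20*s*exp(s) + 56*exp(3*s) + 23*exp(2*s)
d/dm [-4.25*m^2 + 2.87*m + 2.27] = 2.87 - 8.5*m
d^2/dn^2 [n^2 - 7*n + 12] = 2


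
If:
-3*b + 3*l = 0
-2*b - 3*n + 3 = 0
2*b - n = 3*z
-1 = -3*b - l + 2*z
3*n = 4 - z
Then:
No Solution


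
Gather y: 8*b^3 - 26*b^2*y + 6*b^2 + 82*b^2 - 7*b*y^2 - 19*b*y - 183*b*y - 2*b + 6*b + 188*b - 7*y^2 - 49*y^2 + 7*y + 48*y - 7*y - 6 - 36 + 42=8*b^3 + 88*b^2 + 192*b + y^2*(-7*b - 56) + y*(-26*b^2 - 202*b + 48)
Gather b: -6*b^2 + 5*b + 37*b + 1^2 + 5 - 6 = -6*b^2 + 42*b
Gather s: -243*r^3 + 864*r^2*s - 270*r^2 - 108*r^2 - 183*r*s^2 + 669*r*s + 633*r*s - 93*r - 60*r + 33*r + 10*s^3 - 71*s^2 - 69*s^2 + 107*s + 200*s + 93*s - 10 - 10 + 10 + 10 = -243*r^3 - 378*r^2 - 120*r + 10*s^3 + s^2*(-183*r - 140) + s*(864*r^2 + 1302*r + 400)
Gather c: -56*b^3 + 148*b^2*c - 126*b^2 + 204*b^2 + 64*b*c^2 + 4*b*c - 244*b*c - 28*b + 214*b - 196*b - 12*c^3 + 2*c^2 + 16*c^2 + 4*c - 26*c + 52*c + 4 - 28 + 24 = -56*b^3 + 78*b^2 - 10*b - 12*c^3 + c^2*(64*b + 18) + c*(148*b^2 - 240*b + 30)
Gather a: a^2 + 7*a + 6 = a^2 + 7*a + 6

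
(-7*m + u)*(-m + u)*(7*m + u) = 49*m^3 - 49*m^2*u - m*u^2 + u^3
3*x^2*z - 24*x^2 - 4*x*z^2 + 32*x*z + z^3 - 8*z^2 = (-3*x + z)*(-x + z)*(z - 8)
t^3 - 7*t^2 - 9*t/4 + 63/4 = (t - 7)*(t - 3/2)*(t + 3/2)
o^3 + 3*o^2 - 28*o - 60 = (o - 5)*(o + 2)*(o + 6)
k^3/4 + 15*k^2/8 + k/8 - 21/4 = (k/4 + 1/2)*(k - 3/2)*(k + 7)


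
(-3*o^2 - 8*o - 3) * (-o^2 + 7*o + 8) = 3*o^4 - 13*o^3 - 77*o^2 - 85*o - 24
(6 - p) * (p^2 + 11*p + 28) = -p^3 - 5*p^2 + 38*p + 168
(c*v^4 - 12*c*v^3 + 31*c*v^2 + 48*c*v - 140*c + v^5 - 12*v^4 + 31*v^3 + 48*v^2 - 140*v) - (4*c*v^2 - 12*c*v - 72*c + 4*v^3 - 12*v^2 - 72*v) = c*v^4 - 12*c*v^3 + 27*c*v^2 + 60*c*v - 68*c + v^5 - 12*v^4 + 27*v^3 + 60*v^2 - 68*v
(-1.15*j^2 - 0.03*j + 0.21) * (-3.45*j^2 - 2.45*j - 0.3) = 3.9675*j^4 + 2.921*j^3 - 0.306*j^2 - 0.5055*j - 0.063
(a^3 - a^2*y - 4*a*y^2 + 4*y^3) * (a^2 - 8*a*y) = a^5 - 9*a^4*y + 4*a^3*y^2 + 36*a^2*y^3 - 32*a*y^4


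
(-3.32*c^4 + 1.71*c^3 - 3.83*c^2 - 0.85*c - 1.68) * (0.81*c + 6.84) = -2.6892*c^5 - 21.3237*c^4 + 8.5941*c^3 - 26.8857*c^2 - 7.1748*c - 11.4912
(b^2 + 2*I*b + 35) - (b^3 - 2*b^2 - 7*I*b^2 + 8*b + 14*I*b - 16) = -b^3 + 3*b^2 + 7*I*b^2 - 8*b - 12*I*b + 51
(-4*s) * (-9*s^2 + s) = 36*s^3 - 4*s^2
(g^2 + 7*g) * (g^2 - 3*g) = g^4 + 4*g^3 - 21*g^2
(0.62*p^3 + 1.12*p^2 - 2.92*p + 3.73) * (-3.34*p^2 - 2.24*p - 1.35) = -2.0708*p^5 - 5.1296*p^4 + 6.407*p^3 - 7.4294*p^2 - 4.4132*p - 5.0355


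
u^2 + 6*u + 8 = (u + 2)*(u + 4)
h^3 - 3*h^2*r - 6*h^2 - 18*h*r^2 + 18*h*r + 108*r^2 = (h - 6)*(h - 6*r)*(h + 3*r)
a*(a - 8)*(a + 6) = a^3 - 2*a^2 - 48*a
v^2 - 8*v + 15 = (v - 5)*(v - 3)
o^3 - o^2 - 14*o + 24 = (o - 3)*(o - 2)*(o + 4)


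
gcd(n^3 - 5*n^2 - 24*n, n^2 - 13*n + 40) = n - 8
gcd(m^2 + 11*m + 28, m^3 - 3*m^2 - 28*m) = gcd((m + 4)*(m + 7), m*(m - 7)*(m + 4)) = m + 4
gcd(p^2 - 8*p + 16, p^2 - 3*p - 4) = p - 4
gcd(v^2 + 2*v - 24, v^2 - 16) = v - 4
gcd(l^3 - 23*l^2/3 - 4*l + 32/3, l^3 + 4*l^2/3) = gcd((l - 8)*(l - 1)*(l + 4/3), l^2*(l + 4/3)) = l + 4/3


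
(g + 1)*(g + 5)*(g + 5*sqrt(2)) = g^3 + 6*g^2 + 5*sqrt(2)*g^2 + 5*g + 30*sqrt(2)*g + 25*sqrt(2)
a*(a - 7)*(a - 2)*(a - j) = a^4 - a^3*j - 9*a^3 + 9*a^2*j + 14*a^2 - 14*a*j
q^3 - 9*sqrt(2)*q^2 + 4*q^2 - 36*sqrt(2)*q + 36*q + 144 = (q + 4)*(q - 6*sqrt(2))*(q - 3*sqrt(2))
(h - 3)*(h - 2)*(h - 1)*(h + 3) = h^4 - 3*h^3 - 7*h^2 + 27*h - 18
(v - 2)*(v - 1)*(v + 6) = v^3 + 3*v^2 - 16*v + 12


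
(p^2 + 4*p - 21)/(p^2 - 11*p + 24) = (p + 7)/(p - 8)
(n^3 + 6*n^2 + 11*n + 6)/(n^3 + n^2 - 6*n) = (n^2 + 3*n + 2)/(n*(n - 2))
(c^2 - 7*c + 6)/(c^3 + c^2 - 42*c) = (c - 1)/(c*(c + 7))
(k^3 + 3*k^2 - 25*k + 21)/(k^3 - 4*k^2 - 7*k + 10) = (k^2 + 4*k - 21)/(k^2 - 3*k - 10)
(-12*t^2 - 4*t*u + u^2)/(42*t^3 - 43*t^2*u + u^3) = (-2*t - u)/(7*t^2 - 6*t*u - u^2)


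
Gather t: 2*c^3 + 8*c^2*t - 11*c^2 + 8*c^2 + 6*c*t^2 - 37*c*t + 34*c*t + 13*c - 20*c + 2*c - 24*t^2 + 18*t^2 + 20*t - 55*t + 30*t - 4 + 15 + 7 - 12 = 2*c^3 - 3*c^2 - 5*c + t^2*(6*c - 6) + t*(8*c^2 - 3*c - 5) + 6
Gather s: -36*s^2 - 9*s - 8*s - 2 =-36*s^2 - 17*s - 2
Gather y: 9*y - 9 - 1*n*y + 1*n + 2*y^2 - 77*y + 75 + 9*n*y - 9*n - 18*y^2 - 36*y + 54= -8*n - 16*y^2 + y*(8*n - 104) + 120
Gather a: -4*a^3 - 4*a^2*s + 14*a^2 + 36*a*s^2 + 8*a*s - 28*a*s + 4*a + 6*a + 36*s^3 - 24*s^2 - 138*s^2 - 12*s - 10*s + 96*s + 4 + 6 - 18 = -4*a^3 + a^2*(14 - 4*s) + a*(36*s^2 - 20*s + 10) + 36*s^3 - 162*s^2 + 74*s - 8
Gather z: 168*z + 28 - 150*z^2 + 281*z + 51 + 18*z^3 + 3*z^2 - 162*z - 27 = 18*z^3 - 147*z^2 + 287*z + 52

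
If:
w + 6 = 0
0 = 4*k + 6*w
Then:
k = 9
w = -6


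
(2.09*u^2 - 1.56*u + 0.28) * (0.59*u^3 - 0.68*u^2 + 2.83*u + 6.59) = 1.2331*u^5 - 2.3416*u^4 + 7.1407*u^3 + 9.1679*u^2 - 9.488*u + 1.8452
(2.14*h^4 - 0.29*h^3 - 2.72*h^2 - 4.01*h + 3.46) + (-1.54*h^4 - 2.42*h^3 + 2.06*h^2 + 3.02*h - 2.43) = 0.6*h^4 - 2.71*h^3 - 0.66*h^2 - 0.99*h + 1.03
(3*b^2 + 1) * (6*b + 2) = 18*b^3 + 6*b^2 + 6*b + 2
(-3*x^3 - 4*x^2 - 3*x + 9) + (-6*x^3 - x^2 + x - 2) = -9*x^3 - 5*x^2 - 2*x + 7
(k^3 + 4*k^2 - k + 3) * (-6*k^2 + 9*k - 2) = -6*k^5 - 15*k^4 + 40*k^3 - 35*k^2 + 29*k - 6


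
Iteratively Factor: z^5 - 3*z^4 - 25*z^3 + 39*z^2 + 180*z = (z + 3)*(z^4 - 6*z^3 - 7*z^2 + 60*z) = (z - 4)*(z + 3)*(z^3 - 2*z^2 - 15*z) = z*(z - 4)*(z + 3)*(z^2 - 2*z - 15) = z*(z - 4)*(z + 3)^2*(z - 5)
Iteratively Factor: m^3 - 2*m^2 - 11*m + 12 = (m + 3)*(m^2 - 5*m + 4) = (m - 1)*(m + 3)*(m - 4)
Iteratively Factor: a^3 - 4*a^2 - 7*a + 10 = (a - 5)*(a^2 + a - 2) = (a - 5)*(a - 1)*(a + 2)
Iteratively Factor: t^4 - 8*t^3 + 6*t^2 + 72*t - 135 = (t + 3)*(t^3 - 11*t^2 + 39*t - 45) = (t - 5)*(t + 3)*(t^2 - 6*t + 9) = (t - 5)*(t - 3)*(t + 3)*(t - 3)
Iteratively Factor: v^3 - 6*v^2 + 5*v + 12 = (v - 4)*(v^2 - 2*v - 3) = (v - 4)*(v + 1)*(v - 3)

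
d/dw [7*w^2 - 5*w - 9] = 14*w - 5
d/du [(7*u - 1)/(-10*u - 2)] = -6/(25*u^2 + 10*u + 1)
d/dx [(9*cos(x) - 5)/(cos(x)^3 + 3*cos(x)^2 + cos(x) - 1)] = (18*cos(x)^3 + 12*cos(x)^2 - 30*cos(x) + 4)*sin(x)/(cos(x)^3 + 3*cos(x)^2 + cos(x) - 1)^2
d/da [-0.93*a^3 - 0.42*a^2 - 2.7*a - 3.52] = -2.79*a^2 - 0.84*a - 2.7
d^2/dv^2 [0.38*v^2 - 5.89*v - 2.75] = 0.760000000000000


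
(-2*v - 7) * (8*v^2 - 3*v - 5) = -16*v^3 - 50*v^2 + 31*v + 35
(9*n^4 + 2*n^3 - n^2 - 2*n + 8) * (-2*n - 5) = -18*n^5 - 49*n^4 - 8*n^3 + 9*n^2 - 6*n - 40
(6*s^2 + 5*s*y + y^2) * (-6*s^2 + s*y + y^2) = -36*s^4 - 24*s^3*y + 5*s^2*y^2 + 6*s*y^3 + y^4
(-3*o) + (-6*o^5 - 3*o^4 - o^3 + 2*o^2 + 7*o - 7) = -6*o^5 - 3*o^4 - o^3 + 2*o^2 + 4*o - 7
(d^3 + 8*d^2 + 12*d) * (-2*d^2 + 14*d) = -2*d^5 - 2*d^4 + 88*d^3 + 168*d^2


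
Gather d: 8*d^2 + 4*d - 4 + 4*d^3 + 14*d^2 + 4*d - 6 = 4*d^3 + 22*d^2 + 8*d - 10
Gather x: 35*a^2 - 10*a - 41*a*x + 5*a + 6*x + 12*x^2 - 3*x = 35*a^2 - 5*a + 12*x^2 + x*(3 - 41*a)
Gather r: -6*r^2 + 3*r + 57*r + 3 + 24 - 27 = -6*r^2 + 60*r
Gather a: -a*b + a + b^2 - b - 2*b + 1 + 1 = a*(1 - b) + b^2 - 3*b + 2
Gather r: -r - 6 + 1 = -r - 5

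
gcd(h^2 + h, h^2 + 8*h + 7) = h + 1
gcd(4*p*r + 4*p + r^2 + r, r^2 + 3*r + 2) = r + 1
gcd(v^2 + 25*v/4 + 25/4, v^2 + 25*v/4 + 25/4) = v^2 + 25*v/4 + 25/4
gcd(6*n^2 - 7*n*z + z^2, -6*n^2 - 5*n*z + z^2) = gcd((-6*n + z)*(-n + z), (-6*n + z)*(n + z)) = -6*n + z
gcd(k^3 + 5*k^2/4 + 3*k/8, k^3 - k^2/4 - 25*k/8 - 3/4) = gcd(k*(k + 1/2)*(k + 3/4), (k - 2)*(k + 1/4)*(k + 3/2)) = 1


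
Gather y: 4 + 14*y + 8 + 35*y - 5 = 49*y + 7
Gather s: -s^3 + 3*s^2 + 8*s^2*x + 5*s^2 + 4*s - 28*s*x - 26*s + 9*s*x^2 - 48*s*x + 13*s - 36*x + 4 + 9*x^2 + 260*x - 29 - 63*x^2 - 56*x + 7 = -s^3 + s^2*(8*x + 8) + s*(9*x^2 - 76*x - 9) - 54*x^2 + 168*x - 18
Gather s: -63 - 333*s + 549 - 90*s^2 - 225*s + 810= -90*s^2 - 558*s + 1296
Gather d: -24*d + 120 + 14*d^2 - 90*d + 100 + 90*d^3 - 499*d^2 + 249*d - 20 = 90*d^3 - 485*d^2 + 135*d + 200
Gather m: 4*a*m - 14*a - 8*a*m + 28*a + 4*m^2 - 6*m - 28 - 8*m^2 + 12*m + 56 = 14*a - 4*m^2 + m*(6 - 4*a) + 28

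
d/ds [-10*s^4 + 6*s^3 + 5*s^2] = 2*s*(-20*s^2 + 9*s + 5)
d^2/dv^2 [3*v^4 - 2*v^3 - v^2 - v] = 36*v^2 - 12*v - 2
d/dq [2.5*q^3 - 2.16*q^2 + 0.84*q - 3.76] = 7.5*q^2 - 4.32*q + 0.84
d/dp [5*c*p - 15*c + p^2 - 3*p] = 5*c + 2*p - 3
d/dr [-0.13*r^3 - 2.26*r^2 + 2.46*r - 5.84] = -0.39*r^2 - 4.52*r + 2.46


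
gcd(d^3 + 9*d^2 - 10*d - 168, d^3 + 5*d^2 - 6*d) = d + 6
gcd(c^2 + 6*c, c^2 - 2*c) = c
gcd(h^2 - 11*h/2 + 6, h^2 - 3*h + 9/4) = h - 3/2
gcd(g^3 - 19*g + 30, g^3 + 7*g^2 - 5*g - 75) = g^2 + 2*g - 15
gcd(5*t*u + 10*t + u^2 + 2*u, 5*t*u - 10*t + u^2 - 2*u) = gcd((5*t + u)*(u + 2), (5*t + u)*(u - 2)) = 5*t + u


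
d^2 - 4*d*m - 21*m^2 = (d - 7*m)*(d + 3*m)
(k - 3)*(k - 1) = k^2 - 4*k + 3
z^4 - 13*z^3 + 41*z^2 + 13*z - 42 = (z - 7)*(z - 6)*(z - 1)*(z + 1)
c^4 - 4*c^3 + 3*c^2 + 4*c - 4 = (c - 2)^2*(c - 1)*(c + 1)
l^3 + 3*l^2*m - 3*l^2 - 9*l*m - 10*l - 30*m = (l - 5)*(l + 2)*(l + 3*m)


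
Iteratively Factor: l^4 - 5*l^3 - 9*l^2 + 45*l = (l + 3)*(l^3 - 8*l^2 + 15*l) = l*(l + 3)*(l^2 - 8*l + 15) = l*(l - 5)*(l + 3)*(l - 3)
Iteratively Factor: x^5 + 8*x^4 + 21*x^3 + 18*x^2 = (x + 2)*(x^4 + 6*x^3 + 9*x^2) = (x + 2)*(x + 3)*(x^3 + 3*x^2) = (x + 2)*(x + 3)^2*(x^2) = x*(x + 2)*(x + 3)^2*(x)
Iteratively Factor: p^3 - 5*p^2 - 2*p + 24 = (p + 2)*(p^2 - 7*p + 12) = (p - 3)*(p + 2)*(p - 4)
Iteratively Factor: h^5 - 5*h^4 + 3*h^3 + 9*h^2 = (h - 3)*(h^4 - 2*h^3 - 3*h^2) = h*(h - 3)*(h^3 - 2*h^2 - 3*h) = h*(h - 3)^2*(h^2 + h) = h*(h - 3)^2*(h + 1)*(h)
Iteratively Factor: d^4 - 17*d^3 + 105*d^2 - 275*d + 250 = (d - 5)*(d^3 - 12*d^2 + 45*d - 50) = (d - 5)*(d - 2)*(d^2 - 10*d + 25) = (d - 5)^2*(d - 2)*(d - 5)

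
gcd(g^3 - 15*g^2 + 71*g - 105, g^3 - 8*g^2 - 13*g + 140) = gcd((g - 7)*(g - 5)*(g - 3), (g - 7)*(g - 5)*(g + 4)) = g^2 - 12*g + 35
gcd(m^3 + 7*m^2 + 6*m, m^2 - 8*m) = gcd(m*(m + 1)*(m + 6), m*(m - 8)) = m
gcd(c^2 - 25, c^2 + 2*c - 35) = c - 5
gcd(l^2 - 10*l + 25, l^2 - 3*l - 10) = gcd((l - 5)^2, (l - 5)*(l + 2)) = l - 5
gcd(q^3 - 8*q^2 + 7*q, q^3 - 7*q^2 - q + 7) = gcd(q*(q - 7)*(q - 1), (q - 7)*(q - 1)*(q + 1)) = q^2 - 8*q + 7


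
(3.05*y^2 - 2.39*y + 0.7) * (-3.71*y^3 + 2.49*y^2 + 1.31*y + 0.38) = -11.3155*y^5 + 16.4614*y^4 - 4.5526*y^3 - 0.2289*y^2 + 0.00879999999999992*y + 0.266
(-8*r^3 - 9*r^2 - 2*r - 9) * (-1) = 8*r^3 + 9*r^2 + 2*r + 9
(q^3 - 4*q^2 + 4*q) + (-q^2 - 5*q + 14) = q^3 - 5*q^2 - q + 14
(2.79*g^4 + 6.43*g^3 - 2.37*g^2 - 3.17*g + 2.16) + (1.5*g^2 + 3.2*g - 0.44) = 2.79*g^4 + 6.43*g^3 - 0.87*g^2 + 0.0300000000000002*g + 1.72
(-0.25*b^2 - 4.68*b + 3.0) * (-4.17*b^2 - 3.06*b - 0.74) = 1.0425*b^4 + 20.2806*b^3 + 1.9958*b^2 - 5.7168*b - 2.22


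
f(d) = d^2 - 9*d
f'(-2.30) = -13.60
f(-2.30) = 25.99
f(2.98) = -17.94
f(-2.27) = 25.58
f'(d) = 2*d - 9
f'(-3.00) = -15.00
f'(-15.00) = -39.00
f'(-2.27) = -13.54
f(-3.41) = 42.32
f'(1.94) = -5.12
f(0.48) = -4.09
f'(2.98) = -3.04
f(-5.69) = 83.59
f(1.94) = -13.70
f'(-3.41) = -15.82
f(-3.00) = 36.00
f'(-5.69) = -20.38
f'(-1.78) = -12.56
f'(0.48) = -8.04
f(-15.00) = 360.00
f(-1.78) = 19.19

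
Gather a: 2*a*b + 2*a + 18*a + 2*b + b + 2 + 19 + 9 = a*(2*b + 20) + 3*b + 30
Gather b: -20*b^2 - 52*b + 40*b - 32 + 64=-20*b^2 - 12*b + 32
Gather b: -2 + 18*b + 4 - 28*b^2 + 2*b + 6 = -28*b^2 + 20*b + 8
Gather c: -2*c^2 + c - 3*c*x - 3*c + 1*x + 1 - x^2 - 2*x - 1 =-2*c^2 + c*(-3*x - 2) - x^2 - x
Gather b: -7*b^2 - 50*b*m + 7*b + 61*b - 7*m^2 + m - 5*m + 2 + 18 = -7*b^2 + b*(68 - 50*m) - 7*m^2 - 4*m + 20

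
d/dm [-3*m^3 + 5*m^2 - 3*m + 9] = -9*m^2 + 10*m - 3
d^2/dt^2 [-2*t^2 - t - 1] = -4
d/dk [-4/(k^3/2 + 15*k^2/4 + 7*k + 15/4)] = 32*(3*k^2 + 15*k + 14)/(2*k^3 + 15*k^2 + 28*k + 15)^2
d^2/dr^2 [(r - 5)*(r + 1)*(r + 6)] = 6*r + 4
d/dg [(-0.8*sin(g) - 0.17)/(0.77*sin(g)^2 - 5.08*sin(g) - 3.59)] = (0.616*sin(g)^2 + 0.2618*sin(g) + 2.0084)*cos(g)/(0.5929*sin(g)^4 - 7.8232*sin(g)^3 + 20.2778*sin(g)^2 + 36.4744*sin(g) + 12.8881)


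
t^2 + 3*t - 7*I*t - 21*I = (t + 3)*(t - 7*I)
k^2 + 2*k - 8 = (k - 2)*(k + 4)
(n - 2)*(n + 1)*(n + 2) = n^3 + n^2 - 4*n - 4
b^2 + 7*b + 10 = (b + 2)*(b + 5)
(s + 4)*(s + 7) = s^2 + 11*s + 28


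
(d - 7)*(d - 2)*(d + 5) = d^3 - 4*d^2 - 31*d + 70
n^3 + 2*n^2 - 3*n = n*(n - 1)*(n + 3)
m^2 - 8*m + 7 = (m - 7)*(m - 1)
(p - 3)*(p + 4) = p^2 + p - 12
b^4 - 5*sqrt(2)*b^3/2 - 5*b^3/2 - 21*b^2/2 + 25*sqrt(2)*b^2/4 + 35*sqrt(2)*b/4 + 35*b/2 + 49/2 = (b - 7/2)*(b + 1)*(b - 7*sqrt(2)/2)*(b + sqrt(2))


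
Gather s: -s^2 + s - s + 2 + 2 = 4 - s^2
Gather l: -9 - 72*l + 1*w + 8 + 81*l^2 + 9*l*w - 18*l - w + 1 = 81*l^2 + l*(9*w - 90)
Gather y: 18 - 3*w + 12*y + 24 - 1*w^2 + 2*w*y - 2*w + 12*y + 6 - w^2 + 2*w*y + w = -2*w^2 - 4*w + y*(4*w + 24) + 48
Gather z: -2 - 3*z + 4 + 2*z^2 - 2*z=2*z^2 - 5*z + 2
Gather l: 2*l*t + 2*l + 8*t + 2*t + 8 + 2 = l*(2*t + 2) + 10*t + 10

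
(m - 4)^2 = m^2 - 8*m + 16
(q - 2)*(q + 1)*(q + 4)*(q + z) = q^4 + q^3*z + 3*q^3 + 3*q^2*z - 6*q^2 - 6*q*z - 8*q - 8*z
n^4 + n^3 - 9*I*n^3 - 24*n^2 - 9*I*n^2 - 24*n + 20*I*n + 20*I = (n + 1)*(n - 5*I)*(n - 2*I)^2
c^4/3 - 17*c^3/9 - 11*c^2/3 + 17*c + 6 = (c/3 + 1)*(c - 6)*(c - 3)*(c + 1/3)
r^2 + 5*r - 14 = (r - 2)*(r + 7)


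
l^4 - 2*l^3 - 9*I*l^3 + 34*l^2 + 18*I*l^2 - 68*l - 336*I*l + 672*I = (l - 2)*(l - 8*I)*(l - 7*I)*(l + 6*I)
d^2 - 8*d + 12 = (d - 6)*(d - 2)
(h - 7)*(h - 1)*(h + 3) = h^3 - 5*h^2 - 17*h + 21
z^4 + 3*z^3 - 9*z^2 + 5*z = z*(z - 1)^2*(z + 5)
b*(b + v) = b^2 + b*v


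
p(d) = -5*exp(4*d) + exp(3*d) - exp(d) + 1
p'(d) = -20*exp(4*d) + 3*exp(3*d) - exp(d)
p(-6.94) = 1.00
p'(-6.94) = -0.00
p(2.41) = -75466.63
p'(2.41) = -303217.34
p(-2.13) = 0.88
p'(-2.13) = -0.12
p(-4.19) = 0.98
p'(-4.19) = -0.02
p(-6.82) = 1.00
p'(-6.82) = -0.00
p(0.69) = -72.07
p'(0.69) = -294.22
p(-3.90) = 0.98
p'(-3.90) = -0.02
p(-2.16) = 0.89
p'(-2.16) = -0.11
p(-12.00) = 1.00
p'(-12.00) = 0.00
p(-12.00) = 1.00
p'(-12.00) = 0.00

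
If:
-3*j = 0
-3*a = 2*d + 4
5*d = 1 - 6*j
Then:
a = -22/15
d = 1/5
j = 0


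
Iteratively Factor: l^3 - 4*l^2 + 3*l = (l)*(l^2 - 4*l + 3) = l*(l - 1)*(l - 3)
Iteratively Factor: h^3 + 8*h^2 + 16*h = (h + 4)*(h^2 + 4*h) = (h + 4)^2*(h)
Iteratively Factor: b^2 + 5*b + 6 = (b + 2)*(b + 3)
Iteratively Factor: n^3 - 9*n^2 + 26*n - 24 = (n - 2)*(n^2 - 7*n + 12) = (n - 4)*(n - 2)*(n - 3)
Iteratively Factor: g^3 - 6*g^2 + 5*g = (g)*(g^2 - 6*g + 5) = g*(g - 1)*(g - 5)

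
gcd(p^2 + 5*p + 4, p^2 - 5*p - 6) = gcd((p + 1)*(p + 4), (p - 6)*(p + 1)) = p + 1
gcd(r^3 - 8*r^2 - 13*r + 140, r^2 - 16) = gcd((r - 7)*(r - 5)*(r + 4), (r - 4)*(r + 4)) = r + 4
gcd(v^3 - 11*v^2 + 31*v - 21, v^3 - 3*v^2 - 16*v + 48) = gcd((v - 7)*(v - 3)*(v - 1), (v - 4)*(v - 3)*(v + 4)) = v - 3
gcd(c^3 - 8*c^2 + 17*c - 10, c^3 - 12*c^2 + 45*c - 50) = c^2 - 7*c + 10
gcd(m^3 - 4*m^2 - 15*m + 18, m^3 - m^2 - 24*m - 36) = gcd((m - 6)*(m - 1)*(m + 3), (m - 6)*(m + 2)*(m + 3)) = m^2 - 3*m - 18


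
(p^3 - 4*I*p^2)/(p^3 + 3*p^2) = (p - 4*I)/(p + 3)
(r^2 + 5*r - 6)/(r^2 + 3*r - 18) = (r - 1)/(r - 3)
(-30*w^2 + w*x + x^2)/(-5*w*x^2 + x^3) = (6*w + x)/x^2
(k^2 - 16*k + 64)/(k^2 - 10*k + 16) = (k - 8)/(k - 2)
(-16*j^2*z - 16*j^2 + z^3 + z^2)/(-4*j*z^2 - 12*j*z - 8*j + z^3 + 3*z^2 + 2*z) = (4*j + z)/(z + 2)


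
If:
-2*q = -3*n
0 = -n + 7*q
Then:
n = 0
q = 0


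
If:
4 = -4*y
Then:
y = -1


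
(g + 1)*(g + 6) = g^2 + 7*g + 6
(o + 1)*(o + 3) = o^2 + 4*o + 3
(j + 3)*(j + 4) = j^2 + 7*j + 12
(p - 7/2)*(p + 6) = p^2 + 5*p/2 - 21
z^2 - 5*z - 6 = (z - 6)*(z + 1)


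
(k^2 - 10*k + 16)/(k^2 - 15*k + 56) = (k - 2)/(k - 7)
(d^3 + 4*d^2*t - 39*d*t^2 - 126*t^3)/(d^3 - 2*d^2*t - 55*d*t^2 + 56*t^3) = (d^2 - 3*d*t - 18*t^2)/(d^2 - 9*d*t + 8*t^2)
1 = 1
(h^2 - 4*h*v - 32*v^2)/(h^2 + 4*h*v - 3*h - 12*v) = (h - 8*v)/(h - 3)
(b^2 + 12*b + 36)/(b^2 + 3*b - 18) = (b + 6)/(b - 3)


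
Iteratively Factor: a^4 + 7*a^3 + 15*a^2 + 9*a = (a)*(a^3 + 7*a^2 + 15*a + 9) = a*(a + 3)*(a^2 + 4*a + 3) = a*(a + 1)*(a + 3)*(a + 3)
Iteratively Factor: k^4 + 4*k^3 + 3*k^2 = (k)*(k^3 + 4*k^2 + 3*k) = k^2*(k^2 + 4*k + 3) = k^2*(k + 3)*(k + 1)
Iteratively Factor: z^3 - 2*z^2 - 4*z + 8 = (z - 2)*(z^2 - 4) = (z - 2)^2*(z + 2)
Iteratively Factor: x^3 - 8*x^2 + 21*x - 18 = (x - 3)*(x^2 - 5*x + 6) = (x - 3)^2*(x - 2)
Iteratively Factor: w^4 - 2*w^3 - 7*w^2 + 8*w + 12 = (w - 2)*(w^3 - 7*w - 6) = (w - 3)*(w - 2)*(w^2 + 3*w + 2) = (w - 3)*(w - 2)*(w + 2)*(w + 1)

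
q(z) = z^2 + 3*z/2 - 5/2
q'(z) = 2*z + 3/2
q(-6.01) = 24.61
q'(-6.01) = -10.52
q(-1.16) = -2.89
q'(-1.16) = -0.82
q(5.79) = 39.71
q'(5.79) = 13.08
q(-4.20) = 8.84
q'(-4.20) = -6.90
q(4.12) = 20.65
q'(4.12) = 9.74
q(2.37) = 6.67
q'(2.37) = 6.24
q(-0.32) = -2.88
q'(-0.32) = 0.86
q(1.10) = 0.36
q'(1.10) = 3.70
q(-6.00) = 24.50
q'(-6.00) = -10.50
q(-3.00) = 2.00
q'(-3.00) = -4.50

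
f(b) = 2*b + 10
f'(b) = 2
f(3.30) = 16.60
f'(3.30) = 2.00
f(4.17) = 18.34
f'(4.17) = 2.00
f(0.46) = 10.92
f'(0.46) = 2.00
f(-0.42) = 9.16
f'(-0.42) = 2.00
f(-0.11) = 9.78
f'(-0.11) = 2.00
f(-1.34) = 7.32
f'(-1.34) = 2.00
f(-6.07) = -2.14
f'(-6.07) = 2.00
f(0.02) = 10.04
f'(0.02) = 2.00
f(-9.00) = -8.00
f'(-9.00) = 2.00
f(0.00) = 10.00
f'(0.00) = 2.00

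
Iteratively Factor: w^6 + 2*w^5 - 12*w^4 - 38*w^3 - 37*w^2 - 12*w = (w + 1)*(w^5 + w^4 - 13*w^3 - 25*w^2 - 12*w) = (w - 4)*(w + 1)*(w^4 + 5*w^3 + 7*w^2 + 3*w) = (w - 4)*(w + 1)^2*(w^3 + 4*w^2 + 3*w) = w*(w - 4)*(w + 1)^2*(w^2 + 4*w + 3) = w*(w - 4)*(w + 1)^2*(w + 3)*(w + 1)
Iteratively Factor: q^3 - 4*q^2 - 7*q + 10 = (q - 1)*(q^2 - 3*q - 10) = (q - 5)*(q - 1)*(q + 2)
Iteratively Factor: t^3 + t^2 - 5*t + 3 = (t + 3)*(t^2 - 2*t + 1) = (t - 1)*(t + 3)*(t - 1)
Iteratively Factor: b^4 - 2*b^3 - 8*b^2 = (b)*(b^3 - 2*b^2 - 8*b) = b*(b + 2)*(b^2 - 4*b) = b^2*(b + 2)*(b - 4)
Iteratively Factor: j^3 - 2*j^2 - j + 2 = (j + 1)*(j^2 - 3*j + 2) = (j - 2)*(j + 1)*(j - 1)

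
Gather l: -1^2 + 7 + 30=36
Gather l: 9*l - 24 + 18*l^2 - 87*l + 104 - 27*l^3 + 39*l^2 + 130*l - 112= -27*l^3 + 57*l^2 + 52*l - 32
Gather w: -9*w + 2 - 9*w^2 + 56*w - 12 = -9*w^2 + 47*w - 10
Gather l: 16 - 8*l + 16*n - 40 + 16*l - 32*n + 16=8*l - 16*n - 8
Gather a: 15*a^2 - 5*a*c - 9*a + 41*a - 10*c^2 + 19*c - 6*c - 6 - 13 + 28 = 15*a^2 + a*(32 - 5*c) - 10*c^2 + 13*c + 9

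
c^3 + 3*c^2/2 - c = c*(c - 1/2)*(c + 2)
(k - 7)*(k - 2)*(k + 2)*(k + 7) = k^4 - 53*k^2 + 196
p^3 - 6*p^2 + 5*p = p*(p - 5)*(p - 1)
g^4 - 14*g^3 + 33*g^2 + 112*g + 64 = (g - 8)^2*(g + 1)^2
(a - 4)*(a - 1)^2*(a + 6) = a^4 - 27*a^2 + 50*a - 24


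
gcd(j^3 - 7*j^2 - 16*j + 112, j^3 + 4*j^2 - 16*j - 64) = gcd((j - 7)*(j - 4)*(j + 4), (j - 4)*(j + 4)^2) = j^2 - 16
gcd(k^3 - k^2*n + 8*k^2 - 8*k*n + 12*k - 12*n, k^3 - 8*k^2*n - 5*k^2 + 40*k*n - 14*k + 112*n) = k + 2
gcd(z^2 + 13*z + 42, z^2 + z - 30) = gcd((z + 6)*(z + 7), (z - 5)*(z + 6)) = z + 6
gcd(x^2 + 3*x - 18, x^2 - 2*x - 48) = x + 6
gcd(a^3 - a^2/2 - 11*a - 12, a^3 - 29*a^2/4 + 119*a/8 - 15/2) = a - 4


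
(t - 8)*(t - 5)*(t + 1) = t^3 - 12*t^2 + 27*t + 40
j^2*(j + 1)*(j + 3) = j^4 + 4*j^3 + 3*j^2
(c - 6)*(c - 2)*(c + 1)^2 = c^4 - 6*c^3 - 3*c^2 + 16*c + 12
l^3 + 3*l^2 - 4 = (l - 1)*(l + 2)^2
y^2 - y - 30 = (y - 6)*(y + 5)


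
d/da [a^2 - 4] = 2*a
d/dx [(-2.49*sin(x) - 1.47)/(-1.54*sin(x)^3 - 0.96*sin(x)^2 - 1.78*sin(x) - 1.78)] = (-7.6692*sin(x)^3 - 9.1818*sin(x)^2 - 2.8224*sin(x) + 1.8156)*cos(x)/(2.3716*sin(x)^6 + 2.9568*sin(x)^5 + 6.404*sin(x)^4 + 8.9*sin(x)^3 + 6.586*sin(x)^2 + 6.3368*sin(x) + 3.1684)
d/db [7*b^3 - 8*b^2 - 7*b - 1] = 21*b^2 - 16*b - 7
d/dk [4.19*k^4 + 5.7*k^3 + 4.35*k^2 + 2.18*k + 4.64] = 16.76*k^3 + 17.1*k^2 + 8.7*k + 2.18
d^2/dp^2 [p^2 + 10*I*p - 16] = 2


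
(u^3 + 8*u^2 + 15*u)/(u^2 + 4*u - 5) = u*(u + 3)/(u - 1)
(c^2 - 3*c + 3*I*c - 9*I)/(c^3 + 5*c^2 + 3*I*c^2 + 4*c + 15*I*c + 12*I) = (c - 3)/(c^2 + 5*c + 4)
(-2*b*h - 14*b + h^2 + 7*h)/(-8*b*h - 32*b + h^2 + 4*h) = (2*b*h + 14*b - h^2 - 7*h)/(8*b*h + 32*b - h^2 - 4*h)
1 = 1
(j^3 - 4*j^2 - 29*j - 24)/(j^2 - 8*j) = j + 4 + 3/j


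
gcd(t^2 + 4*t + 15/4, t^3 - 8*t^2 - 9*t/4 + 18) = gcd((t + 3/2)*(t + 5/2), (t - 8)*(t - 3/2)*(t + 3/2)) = t + 3/2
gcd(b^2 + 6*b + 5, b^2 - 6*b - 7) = b + 1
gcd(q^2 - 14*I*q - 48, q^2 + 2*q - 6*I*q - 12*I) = q - 6*I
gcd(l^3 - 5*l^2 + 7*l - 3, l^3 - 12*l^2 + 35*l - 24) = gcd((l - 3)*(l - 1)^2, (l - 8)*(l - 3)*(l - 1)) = l^2 - 4*l + 3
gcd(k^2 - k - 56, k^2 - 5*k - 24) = k - 8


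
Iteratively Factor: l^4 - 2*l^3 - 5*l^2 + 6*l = (l)*(l^3 - 2*l^2 - 5*l + 6) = l*(l + 2)*(l^2 - 4*l + 3) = l*(l - 1)*(l + 2)*(l - 3)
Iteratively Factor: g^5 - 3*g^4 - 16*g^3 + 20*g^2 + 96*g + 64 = (g - 4)*(g^4 + g^3 - 12*g^2 - 28*g - 16) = (g - 4)*(g + 2)*(g^3 - g^2 - 10*g - 8) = (g - 4)*(g + 1)*(g + 2)*(g^2 - 2*g - 8) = (g - 4)^2*(g + 1)*(g + 2)*(g + 2)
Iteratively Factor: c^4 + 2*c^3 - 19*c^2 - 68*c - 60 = (c + 3)*(c^3 - c^2 - 16*c - 20) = (c + 2)*(c + 3)*(c^2 - 3*c - 10) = (c - 5)*(c + 2)*(c + 3)*(c + 2)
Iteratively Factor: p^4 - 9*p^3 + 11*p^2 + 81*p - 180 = (p - 5)*(p^3 - 4*p^2 - 9*p + 36) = (p - 5)*(p - 3)*(p^2 - p - 12) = (p - 5)*(p - 3)*(p + 3)*(p - 4)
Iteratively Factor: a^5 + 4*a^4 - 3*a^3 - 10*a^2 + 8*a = (a + 2)*(a^4 + 2*a^3 - 7*a^2 + 4*a) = (a - 1)*(a + 2)*(a^3 + 3*a^2 - 4*a) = a*(a - 1)*(a + 2)*(a^2 + 3*a - 4) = a*(a - 1)^2*(a + 2)*(a + 4)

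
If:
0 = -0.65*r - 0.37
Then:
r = -0.57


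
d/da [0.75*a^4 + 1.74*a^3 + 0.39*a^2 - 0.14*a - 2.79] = 3.0*a^3 + 5.22*a^2 + 0.78*a - 0.14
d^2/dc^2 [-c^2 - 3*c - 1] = -2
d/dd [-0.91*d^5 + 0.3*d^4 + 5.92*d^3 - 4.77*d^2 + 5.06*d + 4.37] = -4.55*d^4 + 1.2*d^3 + 17.76*d^2 - 9.54*d + 5.06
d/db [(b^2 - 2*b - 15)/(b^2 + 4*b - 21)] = 6*(b^2 - 2*b + 17)/(b^4 + 8*b^3 - 26*b^2 - 168*b + 441)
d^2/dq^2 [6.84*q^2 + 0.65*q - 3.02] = 13.6800000000000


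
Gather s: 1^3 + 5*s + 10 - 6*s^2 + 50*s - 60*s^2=-66*s^2 + 55*s + 11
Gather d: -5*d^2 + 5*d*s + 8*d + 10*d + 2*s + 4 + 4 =-5*d^2 + d*(5*s + 18) + 2*s + 8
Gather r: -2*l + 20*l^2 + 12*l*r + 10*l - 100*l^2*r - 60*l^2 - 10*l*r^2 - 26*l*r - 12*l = -40*l^2 - 10*l*r^2 - 4*l + r*(-100*l^2 - 14*l)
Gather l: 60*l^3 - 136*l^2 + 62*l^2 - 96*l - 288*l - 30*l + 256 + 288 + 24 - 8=60*l^3 - 74*l^2 - 414*l + 560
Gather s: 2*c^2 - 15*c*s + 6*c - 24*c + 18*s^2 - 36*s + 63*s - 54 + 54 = 2*c^2 - 18*c + 18*s^2 + s*(27 - 15*c)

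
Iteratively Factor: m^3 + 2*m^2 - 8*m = (m - 2)*(m^2 + 4*m) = (m - 2)*(m + 4)*(m)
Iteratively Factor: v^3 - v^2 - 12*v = (v - 4)*(v^2 + 3*v) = v*(v - 4)*(v + 3)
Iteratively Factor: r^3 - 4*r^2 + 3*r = (r)*(r^2 - 4*r + 3) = r*(r - 1)*(r - 3)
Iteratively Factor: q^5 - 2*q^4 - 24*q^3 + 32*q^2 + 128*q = (q + 4)*(q^4 - 6*q^3 + 32*q) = (q - 4)*(q + 4)*(q^3 - 2*q^2 - 8*q) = (q - 4)^2*(q + 4)*(q^2 + 2*q) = (q - 4)^2*(q + 2)*(q + 4)*(q)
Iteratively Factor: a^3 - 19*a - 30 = (a - 5)*(a^2 + 5*a + 6) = (a - 5)*(a + 3)*(a + 2)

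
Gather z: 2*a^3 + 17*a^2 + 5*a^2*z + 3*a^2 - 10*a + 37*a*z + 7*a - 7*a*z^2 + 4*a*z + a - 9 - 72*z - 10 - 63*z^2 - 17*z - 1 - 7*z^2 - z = 2*a^3 + 20*a^2 - 2*a + z^2*(-7*a - 70) + z*(5*a^2 + 41*a - 90) - 20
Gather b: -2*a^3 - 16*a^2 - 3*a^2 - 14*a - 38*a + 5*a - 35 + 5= -2*a^3 - 19*a^2 - 47*a - 30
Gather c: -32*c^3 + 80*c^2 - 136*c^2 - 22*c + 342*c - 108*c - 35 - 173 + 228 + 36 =-32*c^3 - 56*c^2 + 212*c + 56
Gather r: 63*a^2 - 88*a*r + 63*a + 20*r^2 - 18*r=63*a^2 + 63*a + 20*r^2 + r*(-88*a - 18)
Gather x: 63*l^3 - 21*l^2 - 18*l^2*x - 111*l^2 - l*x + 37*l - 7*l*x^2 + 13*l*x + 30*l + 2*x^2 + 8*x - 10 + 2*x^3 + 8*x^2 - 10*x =63*l^3 - 132*l^2 + 67*l + 2*x^3 + x^2*(10 - 7*l) + x*(-18*l^2 + 12*l - 2) - 10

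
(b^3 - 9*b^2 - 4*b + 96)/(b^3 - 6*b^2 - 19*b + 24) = (b - 4)/(b - 1)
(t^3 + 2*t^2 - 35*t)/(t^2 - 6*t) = (t^2 + 2*t - 35)/(t - 6)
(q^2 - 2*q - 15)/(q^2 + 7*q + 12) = (q - 5)/(q + 4)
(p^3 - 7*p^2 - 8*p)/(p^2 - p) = (p^2 - 7*p - 8)/(p - 1)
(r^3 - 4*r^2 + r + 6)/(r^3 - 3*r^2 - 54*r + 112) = (r^2 - 2*r - 3)/(r^2 - r - 56)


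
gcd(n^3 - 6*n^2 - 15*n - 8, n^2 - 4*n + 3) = 1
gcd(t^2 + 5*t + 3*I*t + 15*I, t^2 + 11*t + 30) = t + 5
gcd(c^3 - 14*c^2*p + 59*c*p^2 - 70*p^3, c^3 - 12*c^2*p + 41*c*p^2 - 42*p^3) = c^2 - 9*c*p + 14*p^2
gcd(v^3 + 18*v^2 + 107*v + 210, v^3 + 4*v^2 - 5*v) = v + 5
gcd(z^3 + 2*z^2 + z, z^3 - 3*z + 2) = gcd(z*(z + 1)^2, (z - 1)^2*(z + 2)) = 1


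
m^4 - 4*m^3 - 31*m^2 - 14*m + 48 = (m - 8)*(m - 1)*(m + 2)*(m + 3)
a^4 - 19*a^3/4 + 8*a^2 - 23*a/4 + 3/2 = (a - 2)*(a - 1)^2*(a - 3/4)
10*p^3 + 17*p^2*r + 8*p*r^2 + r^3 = (p + r)*(2*p + r)*(5*p + r)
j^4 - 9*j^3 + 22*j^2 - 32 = (j - 4)^2*(j - 2)*(j + 1)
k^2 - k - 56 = (k - 8)*(k + 7)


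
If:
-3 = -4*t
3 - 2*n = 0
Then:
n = 3/2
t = 3/4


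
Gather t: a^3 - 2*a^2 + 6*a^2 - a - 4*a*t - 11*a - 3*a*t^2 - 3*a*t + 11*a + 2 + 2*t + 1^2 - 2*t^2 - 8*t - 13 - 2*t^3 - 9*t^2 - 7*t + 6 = a^3 + 4*a^2 - a - 2*t^3 + t^2*(-3*a - 11) + t*(-7*a - 13) - 4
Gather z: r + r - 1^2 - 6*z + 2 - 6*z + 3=2*r - 12*z + 4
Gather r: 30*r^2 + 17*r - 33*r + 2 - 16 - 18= 30*r^2 - 16*r - 32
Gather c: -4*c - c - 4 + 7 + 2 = 5 - 5*c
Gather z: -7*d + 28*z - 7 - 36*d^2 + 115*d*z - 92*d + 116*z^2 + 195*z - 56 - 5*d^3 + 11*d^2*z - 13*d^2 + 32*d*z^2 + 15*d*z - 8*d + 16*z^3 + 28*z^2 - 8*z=-5*d^3 - 49*d^2 - 107*d + 16*z^3 + z^2*(32*d + 144) + z*(11*d^2 + 130*d + 215) - 63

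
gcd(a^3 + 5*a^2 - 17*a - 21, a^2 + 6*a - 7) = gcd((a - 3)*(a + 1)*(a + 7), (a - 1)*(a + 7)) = a + 7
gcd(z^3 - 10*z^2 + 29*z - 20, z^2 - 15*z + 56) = 1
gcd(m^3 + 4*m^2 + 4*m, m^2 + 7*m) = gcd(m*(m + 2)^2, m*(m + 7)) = m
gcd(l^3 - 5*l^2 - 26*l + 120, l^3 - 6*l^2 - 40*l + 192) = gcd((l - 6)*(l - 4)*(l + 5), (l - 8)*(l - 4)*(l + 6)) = l - 4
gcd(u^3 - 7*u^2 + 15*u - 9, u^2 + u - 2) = u - 1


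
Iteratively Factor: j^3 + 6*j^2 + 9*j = (j)*(j^2 + 6*j + 9) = j*(j + 3)*(j + 3)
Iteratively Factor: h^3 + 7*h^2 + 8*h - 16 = (h + 4)*(h^2 + 3*h - 4) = (h + 4)^2*(h - 1)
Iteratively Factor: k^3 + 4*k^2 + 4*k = (k + 2)*(k^2 + 2*k) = k*(k + 2)*(k + 2)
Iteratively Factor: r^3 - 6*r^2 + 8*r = (r - 4)*(r^2 - 2*r) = (r - 4)*(r - 2)*(r)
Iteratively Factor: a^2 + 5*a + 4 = (a + 4)*(a + 1)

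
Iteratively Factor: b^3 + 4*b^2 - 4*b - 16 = (b - 2)*(b^2 + 6*b + 8) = (b - 2)*(b + 4)*(b + 2)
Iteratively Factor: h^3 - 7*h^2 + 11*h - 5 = (h - 1)*(h^2 - 6*h + 5) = (h - 1)^2*(h - 5)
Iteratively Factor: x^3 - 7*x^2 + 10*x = (x - 2)*(x^2 - 5*x) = (x - 5)*(x - 2)*(x)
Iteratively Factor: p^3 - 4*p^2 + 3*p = (p - 3)*(p^2 - p) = (p - 3)*(p - 1)*(p)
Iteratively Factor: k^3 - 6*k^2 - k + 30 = (k - 5)*(k^2 - k - 6) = (k - 5)*(k - 3)*(k + 2)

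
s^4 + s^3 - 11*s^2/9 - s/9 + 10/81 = (s - 2/3)*(s - 1/3)*(s + 1/3)*(s + 5/3)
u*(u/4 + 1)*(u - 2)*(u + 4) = u^4/4 + 3*u^3/2 - 8*u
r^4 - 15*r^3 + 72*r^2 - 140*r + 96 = (r - 8)*(r - 3)*(r - 2)^2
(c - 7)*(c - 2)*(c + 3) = c^3 - 6*c^2 - 13*c + 42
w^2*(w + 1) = w^3 + w^2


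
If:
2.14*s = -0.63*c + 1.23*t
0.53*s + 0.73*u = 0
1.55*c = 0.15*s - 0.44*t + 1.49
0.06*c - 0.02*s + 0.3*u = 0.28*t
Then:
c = 0.87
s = -0.10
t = 0.27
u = 0.07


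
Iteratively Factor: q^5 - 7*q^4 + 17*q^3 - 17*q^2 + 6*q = (q)*(q^4 - 7*q^3 + 17*q^2 - 17*q + 6) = q*(q - 2)*(q^3 - 5*q^2 + 7*q - 3) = q*(q - 3)*(q - 2)*(q^2 - 2*q + 1) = q*(q - 3)*(q - 2)*(q - 1)*(q - 1)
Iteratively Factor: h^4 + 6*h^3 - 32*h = (h - 2)*(h^3 + 8*h^2 + 16*h) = (h - 2)*(h + 4)*(h^2 + 4*h) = h*(h - 2)*(h + 4)*(h + 4)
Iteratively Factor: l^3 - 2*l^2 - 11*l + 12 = (l - 4)*(l^2 + 2*l - 3) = (l - 4)*(l + 3)*(l - 1)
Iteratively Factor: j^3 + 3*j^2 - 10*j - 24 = (j + 4)*(j^2 - j - 6) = (j - 3)*(j + 4)*(j + 2)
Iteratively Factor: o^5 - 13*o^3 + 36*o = (o)*(o^4 - 13*o^2 + 36) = o*(o + 3)*(o^3 - 3*o^2 - 4*o + 12) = o*(o - 2)*(o + 3)*(o^2 - o - 6) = o*(o - 3)*(o - 2)*(o + 3)*(o + 2)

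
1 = 1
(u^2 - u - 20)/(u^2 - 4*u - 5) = (u + 4)/(u + 1)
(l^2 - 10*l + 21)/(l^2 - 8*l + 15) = (l - 7)/(l - 5)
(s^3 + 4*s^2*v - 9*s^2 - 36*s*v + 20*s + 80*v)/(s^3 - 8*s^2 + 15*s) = (s^2 + 4*s*v - 4*s - 16*v)/(s*(s - 3))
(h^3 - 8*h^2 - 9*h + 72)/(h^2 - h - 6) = (h^2 - 5*h - 24)/(h + 2)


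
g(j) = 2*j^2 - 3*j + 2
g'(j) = 4*j - 3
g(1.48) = 1.94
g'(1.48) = 2.92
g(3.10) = 11.92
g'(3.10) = 9.40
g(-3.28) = 33.36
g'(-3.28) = -16.12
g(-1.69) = 12.78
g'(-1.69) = -9.76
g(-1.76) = 13.48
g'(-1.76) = -10.04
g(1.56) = 2.19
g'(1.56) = 3.24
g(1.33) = 1.55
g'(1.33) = 2.32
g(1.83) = 3.21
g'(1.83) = 4.32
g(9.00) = 137.00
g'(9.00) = 33.00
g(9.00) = 137.00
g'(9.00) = 33.00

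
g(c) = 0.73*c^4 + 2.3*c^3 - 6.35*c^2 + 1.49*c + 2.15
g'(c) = 2.92*c^3 + 6.9*c^2 - 12.7*c + 1.49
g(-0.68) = -2.37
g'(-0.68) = 12.40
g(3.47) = 132.80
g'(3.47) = 162.51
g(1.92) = 7.80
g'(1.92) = 23.21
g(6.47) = 1648.11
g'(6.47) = 999.01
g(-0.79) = -3.84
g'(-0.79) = 14.39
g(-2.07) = -35.14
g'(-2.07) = 31.45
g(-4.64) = -32.87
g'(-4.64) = -82.73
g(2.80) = 51.90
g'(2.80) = 84.13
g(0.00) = 2.15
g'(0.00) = 1.49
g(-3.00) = -62.44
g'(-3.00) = 22.85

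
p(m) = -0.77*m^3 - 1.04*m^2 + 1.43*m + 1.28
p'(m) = -2.31*m^2 - 2.08*m + 1.43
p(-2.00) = 0.42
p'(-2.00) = -3.65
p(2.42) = -12.26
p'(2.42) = -17.13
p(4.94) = -109.86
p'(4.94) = -65.22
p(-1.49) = -0.61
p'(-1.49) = -0.60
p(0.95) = 1.04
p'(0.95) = -2.63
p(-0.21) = 0.94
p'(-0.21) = 1.76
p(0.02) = 1.31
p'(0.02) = 1.39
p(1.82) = -4.20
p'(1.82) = -10.01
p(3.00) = -24.58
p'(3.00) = -25.60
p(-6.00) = 121.58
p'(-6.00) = -69.25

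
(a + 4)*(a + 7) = a^2 + 11*a + 28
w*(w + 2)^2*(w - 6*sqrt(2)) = w^4 - 6*sqrt(2)*w^3 + 4*w^3 - 24*sqrt(2)*w^2 + 4*w^2 - 24*sqrt(2)*w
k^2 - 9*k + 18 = (k - 6)*(k - 3)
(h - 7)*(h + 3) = h^2 - 4*h - 21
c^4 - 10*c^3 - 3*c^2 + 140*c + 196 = (c - 7)^2*(c + 2)^2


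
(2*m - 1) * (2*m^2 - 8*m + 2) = 4*m^3 - 18*m^2 + 12*m - 2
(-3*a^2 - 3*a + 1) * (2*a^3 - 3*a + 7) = -6*a^5 - 6*a^4 + 11*a^3 - 12*a^2 - 24*a + 7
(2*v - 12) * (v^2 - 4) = 2*v^3 - 12*v^2 - 8*v + 48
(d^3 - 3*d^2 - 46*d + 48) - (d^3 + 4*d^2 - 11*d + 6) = -7*d^2 - 35*d + 42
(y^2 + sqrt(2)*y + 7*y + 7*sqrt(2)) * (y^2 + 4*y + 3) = y^4 + sqrt(2)*y^3 + 11*y^3 + 11*sqrt(2)*y^2 + 31*y^2 + 21*y + 31*sqrt(2)*y + 21*sqrt(2)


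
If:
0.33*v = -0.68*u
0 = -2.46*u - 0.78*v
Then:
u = 0.00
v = 0.00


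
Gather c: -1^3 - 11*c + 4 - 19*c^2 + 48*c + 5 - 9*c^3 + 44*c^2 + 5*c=-9*c^3 + 25*c^2 + 42*c + 8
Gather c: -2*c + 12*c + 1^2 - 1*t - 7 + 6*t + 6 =10*c + 5*t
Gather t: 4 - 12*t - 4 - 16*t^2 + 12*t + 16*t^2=0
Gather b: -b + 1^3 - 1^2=-b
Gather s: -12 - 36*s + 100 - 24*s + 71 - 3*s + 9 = 168 - 63*s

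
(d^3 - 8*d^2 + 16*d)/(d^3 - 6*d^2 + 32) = d/(d + 2)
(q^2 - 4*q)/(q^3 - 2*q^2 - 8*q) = 1/(q + 2)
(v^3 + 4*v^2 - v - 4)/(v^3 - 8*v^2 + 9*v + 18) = (v^2 + 3*v - 4)/(v^2 - 9*v + 18)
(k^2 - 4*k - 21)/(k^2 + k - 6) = (k - 7)/(k - 2)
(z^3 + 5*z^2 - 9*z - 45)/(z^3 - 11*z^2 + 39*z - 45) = (z^2 + 8*z + 15)/(z^2 - 8*z + 15)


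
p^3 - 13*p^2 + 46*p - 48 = (p - 8)*(p - 3)*(p - 2)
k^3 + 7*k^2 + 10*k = k*(k + 2)*(k + 5)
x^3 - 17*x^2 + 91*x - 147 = (x - 7)^2*(x - 3)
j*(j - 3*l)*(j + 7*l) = j^3 + 4*j^2*l - 21*j*l^2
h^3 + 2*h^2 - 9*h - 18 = (h - 3)*(h + 2)*(h + 3)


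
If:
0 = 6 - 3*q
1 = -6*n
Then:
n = -1/6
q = 2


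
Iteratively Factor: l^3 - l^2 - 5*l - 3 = (l + 1)*(l^2 - 2*l - 3) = (l + 1)^2*(l - 3)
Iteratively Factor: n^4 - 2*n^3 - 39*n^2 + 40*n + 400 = (n - 5)*(n^3 + 3*n^2 - 24*n - 80) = (n - 5)*(n + 4)*(n^2 - n - 20) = (n - 5)^2*(n + 4)*(n + 4)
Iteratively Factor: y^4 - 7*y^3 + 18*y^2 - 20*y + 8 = (y - 2)*(y^3 - 5*y^2 + 8*y - 4) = (y - 2)*(y - 1)*(y^2 - 4*y + 4) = (y - 2)^2*(y - 1)*(y - 2)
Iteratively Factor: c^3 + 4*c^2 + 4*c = (c + 2)*(c^2 + 2*c) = (c + 2)^2*(c)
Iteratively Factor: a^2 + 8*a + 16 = (a + 4)*(a + 4)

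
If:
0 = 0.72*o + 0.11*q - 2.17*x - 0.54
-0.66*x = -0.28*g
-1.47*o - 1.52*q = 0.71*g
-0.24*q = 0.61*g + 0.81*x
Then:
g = 0.43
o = 1.56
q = -1.71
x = 0.18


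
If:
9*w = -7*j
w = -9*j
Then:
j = 0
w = 0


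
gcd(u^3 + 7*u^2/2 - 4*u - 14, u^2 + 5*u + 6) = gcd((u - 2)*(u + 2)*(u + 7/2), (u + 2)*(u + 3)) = u + 2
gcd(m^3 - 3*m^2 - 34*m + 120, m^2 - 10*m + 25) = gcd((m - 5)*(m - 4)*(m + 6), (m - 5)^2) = m - 5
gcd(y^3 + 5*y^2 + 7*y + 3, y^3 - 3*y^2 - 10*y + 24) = y + 3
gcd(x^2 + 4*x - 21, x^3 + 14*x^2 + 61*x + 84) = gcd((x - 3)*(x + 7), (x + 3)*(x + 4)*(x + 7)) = x + 7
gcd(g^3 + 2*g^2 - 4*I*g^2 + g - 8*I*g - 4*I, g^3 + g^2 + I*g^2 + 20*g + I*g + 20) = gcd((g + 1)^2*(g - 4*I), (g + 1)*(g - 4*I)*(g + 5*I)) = g^2 + g*(1 - 4*I) - 4*I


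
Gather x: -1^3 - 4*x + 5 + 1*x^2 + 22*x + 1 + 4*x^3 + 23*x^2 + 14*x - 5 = 4*x^3 + 24*x^2 + 32*x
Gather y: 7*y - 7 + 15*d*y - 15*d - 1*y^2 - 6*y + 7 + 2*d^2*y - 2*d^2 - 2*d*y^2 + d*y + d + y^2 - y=-2*d^2 - 2*d*y^2 - 14*d + y*(2*d^2 + 16*d)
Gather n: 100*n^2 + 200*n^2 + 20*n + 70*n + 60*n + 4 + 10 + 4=300*n^2 + 150*n + 18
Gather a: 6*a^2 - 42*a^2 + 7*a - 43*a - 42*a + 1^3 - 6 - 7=-36*a^2 - 78*a - 12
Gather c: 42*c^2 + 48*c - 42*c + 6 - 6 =42*c^2 + 6*c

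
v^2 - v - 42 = (v - 7)*(v + 6)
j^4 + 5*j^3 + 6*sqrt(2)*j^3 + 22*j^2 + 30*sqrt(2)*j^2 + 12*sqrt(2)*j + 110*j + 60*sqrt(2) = (j + 5)*(j + sqrt(2))*(j + 2*sqrt(2))*(j + 3*sqrt(2))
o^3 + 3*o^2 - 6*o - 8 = (o - 2)*(o + 1)*(o + 4)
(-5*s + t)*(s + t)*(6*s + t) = -30*s^3 - 29*s^2*t + 2*s*t^2 + t^3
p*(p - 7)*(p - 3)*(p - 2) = p^4 - 12*p^3 + 41*p^2 - 42*p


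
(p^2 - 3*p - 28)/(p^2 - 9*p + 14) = (p + 4)/(p - 2)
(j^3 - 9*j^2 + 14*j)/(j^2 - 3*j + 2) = j*(j - 7)/(j - 1)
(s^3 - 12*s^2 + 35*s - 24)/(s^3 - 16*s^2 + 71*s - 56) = (s - 3)/(s - 7)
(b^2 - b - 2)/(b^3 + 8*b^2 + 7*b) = (b - 2)/(b*(b + 7))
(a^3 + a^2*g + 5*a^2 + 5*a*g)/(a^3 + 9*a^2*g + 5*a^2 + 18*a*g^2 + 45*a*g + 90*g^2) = a*(a + g)/(a^2 + 9*a*g + 18*g^2)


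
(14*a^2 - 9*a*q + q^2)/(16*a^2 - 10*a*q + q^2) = (-7*a + q)/(-8*a + q)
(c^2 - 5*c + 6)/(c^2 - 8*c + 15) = (c - 2)/(c - 5)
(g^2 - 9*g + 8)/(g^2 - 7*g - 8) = (g - 1)/(g + 1)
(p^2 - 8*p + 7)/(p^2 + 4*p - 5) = (p - 7)/(p + 5)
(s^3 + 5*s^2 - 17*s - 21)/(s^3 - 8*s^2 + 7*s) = (s^3 + 5*s^2 - 17*s - 21)/(s*(s^2 - 8*s + 7))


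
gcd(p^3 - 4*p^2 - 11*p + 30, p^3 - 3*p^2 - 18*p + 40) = p^2 - 7*p + 10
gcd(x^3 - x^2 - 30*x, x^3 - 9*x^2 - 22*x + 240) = x^2 - x - 30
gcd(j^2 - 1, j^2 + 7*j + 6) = j + 1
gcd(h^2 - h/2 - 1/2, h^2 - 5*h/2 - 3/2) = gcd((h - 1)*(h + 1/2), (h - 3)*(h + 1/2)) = h + 1/2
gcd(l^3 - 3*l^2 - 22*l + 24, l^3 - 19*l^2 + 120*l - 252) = l - 6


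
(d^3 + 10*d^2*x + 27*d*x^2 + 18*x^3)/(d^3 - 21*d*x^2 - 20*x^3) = (-d^2 - 9*d*x - 18*x^2)/(-d^2 + d*x + 20*x^2)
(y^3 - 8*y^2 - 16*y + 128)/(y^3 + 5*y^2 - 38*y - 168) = (y^2 - 12*y + 32)/(y^2 + y - 42)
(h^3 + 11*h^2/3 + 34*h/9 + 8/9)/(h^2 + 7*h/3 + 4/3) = (3*h^2 + 7*h + 2)/(3*(h + 1))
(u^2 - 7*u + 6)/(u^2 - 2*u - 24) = (u - 1)/(u + 4)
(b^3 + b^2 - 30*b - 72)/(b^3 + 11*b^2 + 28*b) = (b^2 - 3*b - 18)/(b*(b + 7))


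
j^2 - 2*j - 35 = (j - 7)*(j + 5)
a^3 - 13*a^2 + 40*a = a*(a - 8)*(a - 5)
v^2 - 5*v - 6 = (v - 6)*(v + 1)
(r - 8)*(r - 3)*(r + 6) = r^3 - 5*r^2 - 42*r + 144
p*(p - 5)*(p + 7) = p^3 + 2*p^2 - 35*p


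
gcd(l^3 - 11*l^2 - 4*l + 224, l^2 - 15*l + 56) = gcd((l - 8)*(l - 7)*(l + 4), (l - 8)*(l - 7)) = l^2 - 15*l + 56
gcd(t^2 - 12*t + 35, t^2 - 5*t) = t - 5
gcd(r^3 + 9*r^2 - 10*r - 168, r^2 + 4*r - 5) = 1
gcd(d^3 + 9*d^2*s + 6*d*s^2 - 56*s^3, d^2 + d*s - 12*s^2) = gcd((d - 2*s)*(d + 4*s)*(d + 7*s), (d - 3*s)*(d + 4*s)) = d + 4*s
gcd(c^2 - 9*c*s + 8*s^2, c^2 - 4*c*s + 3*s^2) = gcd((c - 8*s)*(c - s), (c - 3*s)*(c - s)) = -c + s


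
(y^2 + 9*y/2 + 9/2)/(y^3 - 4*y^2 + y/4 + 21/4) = 2*(2*y^2 + 9*y + 9)/(4*y^3 - 16*y^2 + y + 21)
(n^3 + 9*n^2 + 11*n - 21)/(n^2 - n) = n + 10 + 21/n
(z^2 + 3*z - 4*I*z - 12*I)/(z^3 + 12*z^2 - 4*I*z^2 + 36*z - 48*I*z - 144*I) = (z + 3)/(z^2 + 12*z + 36)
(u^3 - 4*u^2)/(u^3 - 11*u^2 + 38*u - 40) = u^2/(u^2 - 7*u + 10)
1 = 1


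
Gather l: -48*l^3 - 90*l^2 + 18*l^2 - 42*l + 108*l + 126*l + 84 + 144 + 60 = -48*l^3 - 72*l^2 + 192*l + 288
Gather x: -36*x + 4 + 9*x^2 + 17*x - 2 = 9*x^2 - 19*x + 2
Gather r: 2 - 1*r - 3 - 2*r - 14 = -3*r - 15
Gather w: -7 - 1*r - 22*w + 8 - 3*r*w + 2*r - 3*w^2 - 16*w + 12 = r - 3*w^2 + w*(-3*r - 38) + 13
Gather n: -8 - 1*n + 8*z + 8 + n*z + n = n*z + 8*z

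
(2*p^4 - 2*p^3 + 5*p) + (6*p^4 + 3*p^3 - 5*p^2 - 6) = 8*p^4 + p^3 - 5*p^2 + 5*p - 6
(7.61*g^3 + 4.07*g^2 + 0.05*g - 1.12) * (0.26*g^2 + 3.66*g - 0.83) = 1.9786*g^5 + 28.9108*g^4 + 8.5929*g^3 - 3.4863*g^2 - 4.1407*g + 0.9296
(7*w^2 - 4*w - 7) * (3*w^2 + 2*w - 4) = 21*w^4 + 2*w^3 - 57*w^2 + 2*w + 28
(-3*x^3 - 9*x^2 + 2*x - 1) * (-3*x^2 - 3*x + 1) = 9*x^5 + 36*x^4 + 18*x^3 - 12*x^2 + 5*x - 1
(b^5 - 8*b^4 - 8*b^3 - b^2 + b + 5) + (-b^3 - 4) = b^5 - 8*b^4 - 9*b^3 - b^2 + b + 1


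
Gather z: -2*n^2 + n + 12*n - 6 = -2*n^2 + 13*n - 6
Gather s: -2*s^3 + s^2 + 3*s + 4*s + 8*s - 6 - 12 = -2*s^3 + s^2 + 15*s - 18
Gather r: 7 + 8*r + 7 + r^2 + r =r^2 + 9*r + 14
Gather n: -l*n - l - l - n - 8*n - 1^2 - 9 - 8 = -2*l + n*(-l - 9) - 18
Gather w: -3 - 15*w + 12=9 - 15*w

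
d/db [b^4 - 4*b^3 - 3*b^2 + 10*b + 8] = 4*b^3 - 12*b^2 - 6*b + 10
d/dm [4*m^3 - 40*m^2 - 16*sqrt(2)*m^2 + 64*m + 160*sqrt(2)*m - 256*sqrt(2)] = 12*m^2 - 80*m - 32*sqrt(2)*m + 64 + 160*sqrt(2)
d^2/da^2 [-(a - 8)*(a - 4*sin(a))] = 2*(16 - 2*a)*sin(a) + 8*cos(a) - 2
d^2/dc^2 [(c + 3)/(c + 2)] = 2/(c + 2)^3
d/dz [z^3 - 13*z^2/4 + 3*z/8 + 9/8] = 3*z^2 - 13*z/2 + 3/8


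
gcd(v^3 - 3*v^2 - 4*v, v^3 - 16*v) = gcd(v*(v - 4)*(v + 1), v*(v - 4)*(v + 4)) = v^2 - 4*v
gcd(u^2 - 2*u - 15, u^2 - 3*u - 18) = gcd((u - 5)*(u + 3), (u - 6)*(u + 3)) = u + 3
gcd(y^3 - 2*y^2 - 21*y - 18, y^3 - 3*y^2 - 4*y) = y + 1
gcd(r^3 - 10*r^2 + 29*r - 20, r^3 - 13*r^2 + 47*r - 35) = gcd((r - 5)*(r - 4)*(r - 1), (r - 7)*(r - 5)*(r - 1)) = r^2 - 6*r + 5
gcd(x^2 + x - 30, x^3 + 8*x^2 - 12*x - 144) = x + 6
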